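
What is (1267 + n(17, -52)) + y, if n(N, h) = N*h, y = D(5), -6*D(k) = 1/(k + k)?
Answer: 22979/60 ≈ 382.98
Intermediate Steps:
D(k) = -1/(12*k) (D(k) = -1/(6*(k + k)) = -1/(2*k)/6 = -1/(12*k))
y = -1/60 (y = -1/12/5 = -1/12*⅕ = -1/60 ≈ -0.016667)
(1267 + n(17, -52)) + y = (1267 + 17*(-52)) - 1/60 = (1267 - 884) - 1/60 = 383 - 1/60 = 22979/60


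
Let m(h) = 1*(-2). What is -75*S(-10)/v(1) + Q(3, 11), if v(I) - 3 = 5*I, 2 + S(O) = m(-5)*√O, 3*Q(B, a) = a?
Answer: 269/12 + 75*I*√10/4 ≈ 22.417 + 59.293*I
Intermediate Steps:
Q(B, a) = a/3
m(h) = -2
S(O) = -2 - 2*√O
v(I) = 3 + 5*I
-75*S(-10)/v(1) + Q(3, 11) = -75*(-2 - 2*I*√10)/(3 + 5*1) + (⅓)*11 = -75*(-2 - 2*I*√10)/(3 + 5) + 11/3 = -75*(-2 - 2*I*√10)/8 + 11/3 = -75*(-¼ - I*√10/4) + 11/3 = (75/4 + 75*I*√10/4) + 11/3 = 269/12 + 75*I*√10/4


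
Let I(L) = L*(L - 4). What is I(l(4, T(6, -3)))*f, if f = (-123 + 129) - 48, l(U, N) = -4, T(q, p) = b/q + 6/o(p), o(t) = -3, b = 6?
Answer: -1344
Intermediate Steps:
T(q, p) = -2 + 6/q (T(q, p) = 6/q + 6/(-3) = 6/q + 6*(-1/3) = 6/q - 2 = -2 + 6/q)
I(L) = L*(-4 + L)
f = -42 (f = 6 - 48 = -42)
I(l(4, T(6, -3)))*f = -4*(-4 - 4)*(-42) = -4*(-8)*(-42) = 32*(-42) = -1344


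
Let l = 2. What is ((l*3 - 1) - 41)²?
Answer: 1296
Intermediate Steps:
((l*3 - 1) - 41)² = ((2*3 - 1) - 41)² = ((6 - 1) - 41)² = (5 - 41)² = (-36)² = 1296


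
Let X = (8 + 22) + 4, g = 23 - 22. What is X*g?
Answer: 34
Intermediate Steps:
g = 1
X = 34 (X = 30 + 4 = 34)
X*g = 34*1 = 34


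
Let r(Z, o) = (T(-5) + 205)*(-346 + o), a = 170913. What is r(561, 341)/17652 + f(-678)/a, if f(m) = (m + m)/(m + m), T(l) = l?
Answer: -4747093/83804341 ≈ -0.056645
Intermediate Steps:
f(m) = 1 (f(m) = (2*m)/((2*m)) = (2*m)*(1/(2*m)) = 1)
r(Z, o) = -69200 + 200*o (r(Z, o) = (-5 + 205)*(-346 + o) = 200*(-346 + o) = -69200 + 200*o)
r(561, 341)/17652 + f(-678)/a = (-69200 + 200*341)/17652 + 1/170913 = (-69200 + 68200)*(1/17652) + 1*(1/170913) = -1000*1/17652 + 1/170913 = -250/4413 + 1/170913 = -4747093/83804341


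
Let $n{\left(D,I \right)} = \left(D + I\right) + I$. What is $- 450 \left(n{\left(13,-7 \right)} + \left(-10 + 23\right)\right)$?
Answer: $-5400$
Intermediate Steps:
$n{\left(D,I \right)} = D + 2 I$
$- 450 \left(n{\left(13,-7 \right)} + \left(-10 + 23\right)\right) = - 450 \left(\left(13 + 2 \left(-7\right)\right) + \left(-10 + 23\right)\right) = - 450 \left(\left(13 - 14\right) + 13\right) = - 450 \left(-1 + 13\right) = \left(-450\right) 12 = -5400$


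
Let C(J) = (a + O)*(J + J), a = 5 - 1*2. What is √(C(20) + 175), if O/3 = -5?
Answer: I*√305 ≈ 17.464*I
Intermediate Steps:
O = -15 (O = 3*(-5) = -15)
a = 3 (a = 5 - 2 = 3)
C(J) = -24*J (C(J) = (3 - 15)*(J + J) = -24*J)
√(C(20) + 175) = √(-24*20 + 175) = √(-480 + 175) = √(-305) = I*√305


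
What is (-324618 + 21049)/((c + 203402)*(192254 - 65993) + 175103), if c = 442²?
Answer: -303569/50348769029 ≈ -6.0293e-6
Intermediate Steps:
c = 195364
(-324618 + 21049)/((c + 203402)*(192254 - 65993) + 175103) = (-324618 + 21049)/((195364 + 203402)*(192254 - 65993) + 175103) = -303569/(398766*126261 + 175103) = -303569/(50348593926 + 175103) = -303569/50348769029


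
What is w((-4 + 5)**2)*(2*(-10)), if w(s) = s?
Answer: -20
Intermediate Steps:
w((-4 + 5)**2)*(2*(-10)) = (-4 + 5)**2*(2*(-10)) = 1**2*(-20) = 1*(-20) = -20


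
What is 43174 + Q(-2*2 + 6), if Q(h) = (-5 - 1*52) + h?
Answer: 43119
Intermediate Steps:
Q(h) = -57 + h (Q(h) = (-5 - 52) + h = -57 + h)
43174 + Q(-2*2 + 6) = 43174 + (-57 + (-2*2 + 6)) = 43174 + (-57 + (-4 + 6)) = 43174 + (-57 + 2) = 43174 - 55 = 43119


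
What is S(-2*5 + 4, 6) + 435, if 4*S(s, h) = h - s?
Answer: 438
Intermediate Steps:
S(s, h) = -s/4 + h/4 (S(s, h) = (h - s)/4 = -s/4 + h/4)
S(-2*5 + 4, 6) + 435 = (-(-2*5 + 4)/4 + (¼)*6) + 435 = (-(-10 + 4)/4 + 3/2) + 435 = (-¼*(-6) + 3/2) + 435 = (3/2 + 3/2) + 435 = 3 + 435 = 438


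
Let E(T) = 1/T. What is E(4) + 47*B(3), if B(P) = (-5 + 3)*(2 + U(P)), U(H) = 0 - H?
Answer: 377/4 ≈ 94.250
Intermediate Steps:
U(H) = -H
B(P) = -4 + 2*P (B(P) = (-5 + 3)*(2 - P) = -2*(2 - P) = -4 + 2*P)
E(4) + 47*B(3) = 1/4 + 47*(-4 + 2*3) = 1/4 + 47*(-4 + 6) = 1/4 + 47*2 = 1/4 + 94 = 377/4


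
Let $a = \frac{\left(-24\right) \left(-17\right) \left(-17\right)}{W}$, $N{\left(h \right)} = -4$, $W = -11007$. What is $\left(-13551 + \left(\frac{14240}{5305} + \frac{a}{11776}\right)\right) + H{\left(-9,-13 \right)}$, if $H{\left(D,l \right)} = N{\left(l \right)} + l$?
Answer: $- \frac{77732173363771}{5730214848} \approx -13565.0$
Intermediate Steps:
$H{\left(D,l \right)} = -4 + l$
$a = \frac{2312}{3669}$ ($a = \frac{\left(-24\right) \left(-17\right) \left(-17\right)}{-11007} = 408 \left(-17\right) \left(- \frac{1}{11007}\right) = \left(-6936\right) \left(- \frac{1}{11007}\right) = \frac{2312}{3669} \approx 0.63014$)
$\left(-13551 + \left(\frac{14240}{5305} + \frac{a}{11776}\right)\right) + H{\left(-9,-13 \right)} = \left(-13551 + \left(\frac{14240}{5305} + \frac{2312}{3669 \cdot 11776}\right)\right) - 17 = \left(-13551 + \left(14240 \cdot \frac{1}{5305} + \frac{2312}{3669} \cdot \frac{1}{11776}\right)\right) - 17 = \left(-13551 + \left(\frac{2848}{1061} + \frac{289}{5400768}\right)\right) - 17 = \left(-13551 + \frac{15381693893}{5730214848}\right) - 17 = - \frac{77634759711355}{5730214848} - 17 = - \frac{77732173363771}{5730214848}$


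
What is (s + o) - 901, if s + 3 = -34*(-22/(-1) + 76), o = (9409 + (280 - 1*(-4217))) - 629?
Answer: 9041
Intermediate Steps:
o = 13277 (o = (9409 + (280 + 4217)) - 629 = (9409 + 4497) - 629 = 13906 - 629 = 13277)
s = -3335 (s = -3 - 34*(-22/(-1) + 76) = -3 - 34*(-22*(-1) + 76) = -3 - 34*(22 + 76) = -3 - 34*98 = -3 - 3332 = -3335)
(s + o) - 901 = (-3335 + 13277) - 901 = 9942 - 901 = 9041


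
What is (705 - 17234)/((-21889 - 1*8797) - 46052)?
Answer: 16529/76738 ≈ 0.21540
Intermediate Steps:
(705 - 17234)/((-21889 - 1*8797) - 46052) = -16529/((-21889 - 8797) - 46052) = -16529/(-30686 - 46052) = -16529/(-76738) = -16529*(-1/76738) = 16529/76738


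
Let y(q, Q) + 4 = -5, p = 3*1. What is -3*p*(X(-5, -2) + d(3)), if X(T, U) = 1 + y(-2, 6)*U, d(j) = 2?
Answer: -189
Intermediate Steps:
p = 3
y(q, Q) = -9 (y(q, Q) = -4 - 5 = -9)
X(T, U) = 1 - 9*U
-3*p*(X(-5, -2) + d(3)) = -9*((1 - 9*(-2)) + 2) = -9*((1 + 18) + 2) = -9*(19 + 2) = -9*21 = -3*63 = -189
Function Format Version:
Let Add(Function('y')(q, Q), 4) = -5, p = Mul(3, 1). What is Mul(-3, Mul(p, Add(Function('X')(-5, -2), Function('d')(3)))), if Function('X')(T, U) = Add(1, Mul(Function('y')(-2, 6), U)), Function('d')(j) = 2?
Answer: -189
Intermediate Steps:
p = 3
Function('y')(q, Q) = -9 (Function('y')(q, Q) = Add(-4, -5) = -9)
Function('X')(T, U) = Add(1, Mul(-9, U))
Mul(-3, Mul(p, Add(Function('X')(-5, -2), Function('d')(3)))) = Mul(-3, Mul(3, Add(Add(1, Mul(-9, -2)), 2))) = Mul(-3, Mul(3, Add(Add(1, 18), 2))) = Mul(-3, Mul(3, Add(19, 2))) = Mul(-3, Mul(3, 21)) = Mul(-3, 63) = -189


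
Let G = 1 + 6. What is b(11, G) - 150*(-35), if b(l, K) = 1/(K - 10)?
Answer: 15749/3 ≈ 5249.7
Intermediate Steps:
G = 7
b(l, K) = 1/(-10 + K)
b(11, G) - 150*(-35) = 1/(-10 + 7) - 150*(-35) = 1/(-3) + 5250 = -⅓ + 5250 = 15749/3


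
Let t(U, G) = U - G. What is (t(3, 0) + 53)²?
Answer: 3136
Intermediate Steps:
(t(3, 0) + 53)² = ((3 - 1*0) + 53)² = ((3 + 0) + 53)² = (3 + 53)² = 56² = 3136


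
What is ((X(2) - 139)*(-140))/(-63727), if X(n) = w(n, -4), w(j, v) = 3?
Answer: -19040/63727 ≈ -0.29877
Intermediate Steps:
X(n) = 3
((X(2) - 139)*(-140))/(-63727) = ((3 - 139)*(-140))/(-63727) = -136*(-140)*(-1/63727) = 19040*(-1/63727) = -19040/63727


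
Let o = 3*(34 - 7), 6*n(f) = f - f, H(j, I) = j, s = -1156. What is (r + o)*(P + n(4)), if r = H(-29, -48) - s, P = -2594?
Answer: -3133552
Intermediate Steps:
n(f) = 0 (n(f) = (f - f)/6 = (⅙)*0 = 0)
o = 81 (o = 3*27 = 81)
r = 1127 (r = -29 - 1*(-1156) = -29 + 1156 = 1127)
(r + o)*(P + n(4)) = (1127 + 81)*(-2594 + 0) = 1208*(-2594) = -3133552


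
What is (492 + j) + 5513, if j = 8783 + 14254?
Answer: 29042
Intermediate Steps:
j = 23037
(492 + j) + 5513 = (492 + 23037) + 5513 = 23529 + 5513 = 29042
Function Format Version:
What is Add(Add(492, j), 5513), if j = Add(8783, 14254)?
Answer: 29042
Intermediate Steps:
j = 23037
Add(Add(492, j), 5513) = Add(Add(492, 23037), 5513) = Add(23529, 5513) = 29042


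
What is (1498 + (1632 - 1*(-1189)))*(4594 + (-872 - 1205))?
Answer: 10870923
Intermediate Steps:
(1498 + (1632 - 1*(-1189)))*(4594 + (-872 - 1205)) = (1498 + (1632 + 1189))*(4594 - 2077) = (1498 + 2821)*2517 = 4319*2517 = 10870923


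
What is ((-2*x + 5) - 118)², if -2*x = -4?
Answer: 13689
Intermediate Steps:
x = 2 (x = -½*(-4) = 2)
((-2*x + 5) - 118)² = ((-2*2 + 5) - 118)² = ((-4 + 5) - 118)² = (1 - 118)² = (-117)² = 13689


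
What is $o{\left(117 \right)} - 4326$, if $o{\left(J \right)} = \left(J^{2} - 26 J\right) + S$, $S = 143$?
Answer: $6464$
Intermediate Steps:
$o{\left(J \right)} = 143 + J^{2} - 26 J$ ($o{\left(J \right)} = \left(J^{2} - 26 J\right) + 143 = 143 + J^{2} - 26 J$)
$o{\left(117 \right)} - 4326 = \left(143 + 117^{2} - 3042\right) - 4326 = \left(143 + 13689 - 3042\right) + \left(-9044 + 4718\right) = 10790 - 4326 = 6464$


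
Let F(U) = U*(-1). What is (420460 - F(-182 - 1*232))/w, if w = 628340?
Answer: 210023/314170 ≈ 0.66850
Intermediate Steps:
F(U) = -U
(420460 - F(-182 - 1*232))/w = (420460 - (-1)*(-182 - 1*232))/628340 = (420460 - (-1)*(-182 - 232))*(1/628340) = (420460 - (-1)*(-414))*(1/628340) = (420460 - 1*414)*(1/628340) = (420460 - 414)*(1/628340) = 420046*(1/628340) = 210023/314170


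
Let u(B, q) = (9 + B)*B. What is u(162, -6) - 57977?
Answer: -30275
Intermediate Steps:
u(B, q) = B*(9 + B)
u(162, -6) - 57977 = 162*(9 + 162) - 57977 = 162*171 - 57977 = 27702 - 57977 = -30275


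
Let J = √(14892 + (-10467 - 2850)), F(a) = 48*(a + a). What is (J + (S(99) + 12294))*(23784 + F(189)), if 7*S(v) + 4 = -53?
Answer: 3605849928/7 + 628920*√7 ≈ 5.1679e+8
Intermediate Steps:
S(v) = -57/7 (S(v) = -4/7 + (⅐)*(-53) = -4/7 - 53/7 = -57/7)
F(a) = 96*a (F(a) = 48*(2*a) = 96*a)
J = 15*√7 (J = √(14892 - 13317) = √1575 = 15*√7 ≈ 39.686)
(J + (S(99) + 12294))*(23784 + F(189)) = (15*√7 + (-57/7 + 12294))*(23784 + 96*189) = (15*√7 + 86001/7)*(23784 + 18144) = (86001/7 + 15*√7)*41928 = 3605849928/7 + 628920*√7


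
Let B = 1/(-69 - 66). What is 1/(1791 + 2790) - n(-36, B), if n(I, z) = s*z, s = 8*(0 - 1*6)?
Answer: -2713/7635 ≈ -0.35534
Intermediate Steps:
B = -1/135 (B = 1/(-135) = -1/135 ≈ -0.0074074)
s = -48 (s = 8*(0 - 6) = 8*(-6) = -48)
n(I, z) = -48*z
1/(1791 + 2790) - n(-36, B) = 1/(1791 + 2790) - (-48)*(-1)/135 = 1/4581 - 1*16/45 = 1/4581 - 16/45 = -2713/7635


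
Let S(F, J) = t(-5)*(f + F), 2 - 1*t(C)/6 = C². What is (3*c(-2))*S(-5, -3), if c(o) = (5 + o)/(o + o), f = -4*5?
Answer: -15525/2 ≈ -7762.5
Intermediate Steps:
t(C) = 12 - 6*C²
f = -20
c(o) = (5 + o)/(2*o) (c(o) = (5 + o)/((2*o)) = (5 + o)*(1/(2*o)) = (5 + o)/(2*o))
S(F, J) = 2760 - 138*F (S(F, J) = (12 - 6*(-5)²)*(-20 + F) = (12 - 6*25)*(-20 + F) = (12 - 150)*(-20 + F) = -138*(-20 + F) = 2760 - 138*F)
(3*c(-2))*S(-5, -3) = (3*((½)*(5 - 2)/(-2)))*(2760 - 138*(-5)) = (3*((½)*(-½)*3))*(2760 + 690) = (3*(-¾))*3450 = -9/4*3450 = -15525/2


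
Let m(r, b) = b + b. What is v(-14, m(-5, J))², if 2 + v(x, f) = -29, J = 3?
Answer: 961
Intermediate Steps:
m(r, b) = 2*b
v(x, f) = -31 (v(x, f) = -2 - 29 = -31)
v(-14, m(-5, J))² = (-31)² = 961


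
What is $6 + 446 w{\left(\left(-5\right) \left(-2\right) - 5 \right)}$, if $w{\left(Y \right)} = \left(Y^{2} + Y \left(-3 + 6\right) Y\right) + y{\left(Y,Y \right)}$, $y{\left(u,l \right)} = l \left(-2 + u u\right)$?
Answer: $95896$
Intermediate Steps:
$y{\left(u,l \right)} = l \left(-2 + u^{2}\right)$
$w{\left(Y \right)} = 4 Y^{2} + Y \left(-2 + Y^{2}\right)$ ($w{\left(Y \right)} = \left(Y^{2} + Y \left(-3 + 6\right) Y\right) + Y \left(-2 + Y^{2}\right) = \left(Y^{2} + Y 3 Y\right) + Y \left(-2 + Y^{2}\right) = \left(Y^{2} + 3 Y Y\right) + Y \left(-2 + Y^{2}\right) = \left(Y^{2} + 3 Y^{2}\right) + Y \left(-2 + Y^{2}\right) = 4 Y^{2} + Y \left(-2 + Y^{2}\right)$)
$6 + 446 w{\left(\left(-5\right) \left(-2\right) - 5 \right)} = 6 + 446 \left(\left(-5\right) \left(-2\right) - 5\right) \left(-2 + \left(\left(-5\right) \left(-2\right) - 5\right)^{2} + 4 \left(\left(-5\right) \left(-2\right) - 5\right)\right) = 6 + 446 \left(10 - 5\right) \left(-2 + \left(10 - 5\right)^{2} + 4 \left(10 - 5\right)\right) = 6 + 446 \cdot 5 \left(-2 + 5^{2} + 4 \cdot 5\right) = 6 + 446 \cdot 5 \left(-2 + 25 + 20\right) = 6 + 446 \cdot 5 \cdot 43 = 6 + 446 \cdot 215 = 6 + 95890 = 95896$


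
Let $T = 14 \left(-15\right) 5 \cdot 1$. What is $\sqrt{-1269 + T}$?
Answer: $i \sqrt{2319} \approx 48.156 i$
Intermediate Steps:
$T = -1050$ ($T = \left(-210\right) 5 = -1050$)
$\sqrt{-1269 + T} = \sqrt{-1269 - 1050} = \sqrt{-2319} = i \sqrt{2319}$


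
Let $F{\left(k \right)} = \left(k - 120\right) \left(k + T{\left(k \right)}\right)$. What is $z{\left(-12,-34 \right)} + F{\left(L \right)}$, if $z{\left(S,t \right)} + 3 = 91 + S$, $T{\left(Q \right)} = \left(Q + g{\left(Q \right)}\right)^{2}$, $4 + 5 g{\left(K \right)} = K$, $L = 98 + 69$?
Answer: $\frac{47010313}{25} \approx 1.8804 \cdot 10^{6}$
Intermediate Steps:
$L = 167$
$g{\left(K \right)} = - \frac{4}{5} + \frac{K}{5}$
$T{\left(Q \right)} = \left(- \frac{4}{5} + \frac{6 Q}{5}\right)^{2}$ ($T{\left(Q \right)} = \left(Q + \left(- \frac{4}{5} + \frac{Q}{5}\right)\right)^{2} = \left(- \frac{4}{5} + \frac{6 Q}{5}\right)^{2}$)
$z{\left(S,t \right)} = 88 + S$ ($z{\left(S,t \right)} = -3 + \left(91 + S\right) = 88 + S$)
$F{\left(k \right)} = \left(-120 + k\right) \left(k + \frac{4 \left(-2 + 3 k\right)^{2}}{25}\right)$ ($F{\left(k \right)} = \left(k - 120\right) \left(k + \frac{4 \left(-2 + 3 k\right)^{2}}{25}\right) = \left(-120 + k\right) \left(k + \frac{4 \left(-2 + 3 k\right)^{2}}{25}\right)$)
$z{\left(-12,-34 \right)} + F{\left(L \right)} = \left(88 - 12\right) + \left(- \frac{384}{5} - \frac{4343 \cdot 167^{2}}{25} + \frac{36 \cdot 167^{3}}{25} + \frac{2776}{25} \cdot 167\right) = 76 + \left(- \frac{384}{5} - \frac{121121927}{25} + \frac{36}{25} \cdot 4657463 + \frac{463592}{25}\right) = 76 + \left(- \frac{384}{5} - \frac{121121927}{25} + \frac{167668668}{25} + \frac{463592}{25}\right) = 76 + \frac{47008413}{25} = \frac{47010313}{25}$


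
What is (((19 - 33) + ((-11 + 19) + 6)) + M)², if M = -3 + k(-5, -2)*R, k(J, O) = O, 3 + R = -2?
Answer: 49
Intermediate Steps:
R = -5 (R = -3 - 2 = -5)
M = 7 (M = -3 - 2*(-5) = -3 + 10 = 7)
(((19 - 33) + ((-11 + 19) + 6)) + M)² = (((19 - 33) + ((-11 + 19) + 6)) + 7)² = ((-14 + (8 + 6)) + 7)² = ((-14 + 14) + 7)² = (0 + 7)² = 7² = 49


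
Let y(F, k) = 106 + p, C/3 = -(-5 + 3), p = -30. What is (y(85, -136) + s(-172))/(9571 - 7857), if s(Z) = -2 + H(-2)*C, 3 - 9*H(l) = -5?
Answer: 119/2571 ≈ 0.046286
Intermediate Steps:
H(l) = 8/9 (H(l) = 1/3 - 1/9*(-5) = 1/3 + 5/9 = 8/9)
C = 6 (C = 3*(-(-5 + 3)) = 3*(-1*(-2)) = 3*2 = 6)
s(Z) = 10/3 (s(Z) = -2 + (8/9)*6 = -2 + 16/3 = 10/3)
y(F, k) = 76 (y(F, k) = 106 - 30 = 76)
(y(85, -136) + s(-172))/(9571 - 7857) = (76 + 10/3)/(9571 - 7857) = (238/3)/1714 = (238/3)*(1/1714) = 119/2571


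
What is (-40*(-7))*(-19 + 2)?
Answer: -4760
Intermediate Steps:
(-40*(-7))*(-19 + 2) = 280*(-17) = -4760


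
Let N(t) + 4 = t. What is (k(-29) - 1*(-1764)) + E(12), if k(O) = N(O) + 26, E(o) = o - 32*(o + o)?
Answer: 1001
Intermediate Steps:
N(t) = -4 + t
E(o) = -63*o (E(o) = o - 64*o = -63*o)
k(O) = 22 + O (k(O) = (-4 + O) + 26 = 22 + O)
(k(-29) - 1*(-1764)) + E(12) = ((22 - 29) - 1*(-1764)) - 63*12 = (-7 + 1764) - 756 = 1757 - 756 = 1001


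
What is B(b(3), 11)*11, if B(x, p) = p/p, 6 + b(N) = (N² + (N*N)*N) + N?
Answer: 11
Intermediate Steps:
b(N) = -6 + N + N² + N³ (b(N) = -6 + ((N² + (N*N)*N) + N) = -6 + ((N² + N²*N) + N) = -6 + ((N² + N³) + N) = -6 + (N + N² + N³) = -6 + N + N² + N³)
B(x, p) = 1
B(b(3), 11)*11 = 1*11 = 11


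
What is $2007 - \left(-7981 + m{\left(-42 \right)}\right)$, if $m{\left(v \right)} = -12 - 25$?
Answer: $10025$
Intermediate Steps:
$m{\left(v \right)} = -37$
$2007 - \left(-7981 + m{\left(-42 \right)}\right) = 2007 - \left(-7981 - 37\right) = 2007 - -8018 = 2007 + 8018 = 10025$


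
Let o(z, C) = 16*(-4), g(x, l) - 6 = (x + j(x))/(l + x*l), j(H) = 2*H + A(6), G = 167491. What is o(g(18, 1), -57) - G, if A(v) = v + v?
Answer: -167555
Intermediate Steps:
A(v) = 2*v
j(H) = 12 + 2*H (j(H) = 2*H + 2*6 = 2*H + 12 = 12 + 2*H)
g(x, l) = 6 + (12 + 3*x)/(l + l*x) (g(x, l) = 6 + (x + (12 + 2*x))/(l + x*l) = 6 + (12 + 3*x)/(l + l*x))
o(z, C) = -64
o(g(18, 1), -57) - G = -64 - 1*167491 = -64 - 167491 = -167555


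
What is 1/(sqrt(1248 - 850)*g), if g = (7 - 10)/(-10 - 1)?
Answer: 11*sqrt(398)/1194 ≈ 0.18379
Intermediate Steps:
g = 3/11 (g = -3/(-11) = -3*(-1/11) = 3/11 ≈ 0.27273)
1/(sqrt(1248 - 850)*g) = 1/(sqrt(1248 - 850)*(3/11)) = 1/(sqrt(398)*(3/11)) = 1/(3*sqrt(398)/11) = 11*sqrt(398)/1194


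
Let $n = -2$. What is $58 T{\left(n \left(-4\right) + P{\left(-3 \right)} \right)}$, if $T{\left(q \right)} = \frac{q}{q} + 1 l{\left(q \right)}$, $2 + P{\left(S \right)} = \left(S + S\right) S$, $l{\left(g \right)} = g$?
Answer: $1450$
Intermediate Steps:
$P{\left(S \right)} = -2 + 2 S^{2}$ ($P{\left(S \right)} = -2 + \left(S + S\right) S = -2 + 2 S S = -2 + 2 S^{2}$)
$T{\left(q \right)} = 1 + q$ ($T{\left(q \right)} = \frac{q}{q} + 1 q = 1 + q$)
$58 T{\left(n \left(-4\right) + P{\left(-3 \right)} \right)} = 58 \left(1 - \left(-6 - 18\right)\right) = 58 \left(1 + \left(8 + \left(-2 + 2 \cdot 9\right)\right)\right) = 58 \left(1 + \left(8 + \left(-2 + 18\right)\right)\right) = 58 \left(1 + \left(8 + 16\right)\right) = 58 \left(1 + 24\right) = 58 \cdot 25 = 1450$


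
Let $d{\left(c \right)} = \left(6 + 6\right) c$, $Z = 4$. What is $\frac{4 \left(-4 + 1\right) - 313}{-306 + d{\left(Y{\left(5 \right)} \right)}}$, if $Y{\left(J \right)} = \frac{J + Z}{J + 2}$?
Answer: $\frac{2275}{2034} \approx 1.1185$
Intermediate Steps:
$Y{\left(J \right)} = \frac{4 + J}{2 + J}$ ($Y{\left(J \right)} = \frac{J + 4}{J + 2} = \frac{4 + J}{2 + J}$)
$d{\left(c \right)} = 12 c$
$\frac{4 \left(-4 + 1\right) - 313}{-306 + d{\left(Y{\left(5 \right)} \right)}} = \frac{4 \left(-4 + 1\right) - 313}{-306 + 12 \frac{4 + 5}{2 + 5}} = \frac{4 \left(-3\right) - 313}{-306 + 12 \cdot \frac{1}{7} \cdot 9} = \frac{-12 - 313}{-306 + 12 \cdot \frac{1}{7} \cdot 9} = - \frac{325}{-306 + 12 \cdot \frac{9}{7}} = - \frac{325}{-306 + \frac{108}{7}} = - \frac{325}{- \frac{2034}{7}} = \left(-325\right) \left(- \frac{7}{2034}\right) = \frac{2275}{2034}$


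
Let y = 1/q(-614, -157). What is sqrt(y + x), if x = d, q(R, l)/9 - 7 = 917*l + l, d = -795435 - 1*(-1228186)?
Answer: 4*sqrt(5055953684874130)/432357 ≈ 657.84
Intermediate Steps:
d = 432751 (d = -795435 + 1228186 = 432751)
q(R, l) = 63 + 8262*l (q(R, l) = 63 + 9*(917*l + l) = 63 + 9*(918*l) = 63 + 8262*l)
x = 432751
y = -1/1297071 (y = 1/(63 + 8262*(-157)) = 1/(63 - 1297134) = 1/(-1297071) = -1/1297071 ≈ -7.7097e-7)
sqrt(y + x) = sqrt(-1/1297071 + 432751) = sqrt(561308772320/1297071) = 4*sqrt(5055953684874130)/432357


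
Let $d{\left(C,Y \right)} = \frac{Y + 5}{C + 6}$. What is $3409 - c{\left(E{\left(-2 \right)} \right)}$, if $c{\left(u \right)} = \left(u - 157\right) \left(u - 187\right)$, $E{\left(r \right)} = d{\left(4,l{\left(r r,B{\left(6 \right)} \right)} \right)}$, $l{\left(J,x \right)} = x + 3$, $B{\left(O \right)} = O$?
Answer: $- \frac{636759}{25} \approx -25470.0$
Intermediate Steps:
$l{\left(J,x \right)} = 3 + x$
$d{\left(C,Y \right)} = \frac{5 + Y}{6 + C}$
$E{\left(r \right)} = \frac{7}{5}$ ($E{\left(r \right)} = \frac{5 + \left(3 + 6\right)}{6 + 4} = \frac{5 + 9}{10} = \frac{1}{10} \cdot 14 = \frac{7}{5}$)
$c{\left(u \right)} = \left(-187 + u\right) \left(-157 + u\right)$ ($c{\left(u \right)} = \left(-157 + u\right) \left(-187 + u\right) = \left(-187 + u\right) \left(-157 + u\right)$)
$3409 - c{\left(E{\left(-2 \right)} \right)} = 3409 - \left(29359 + \left(\frac{7}{5}\right)^{2} - \frac{2408}{5}\right) = 3409 - \left(29359 + \frac{49}{25} - \frac{2408}{5}\right) = 3409 - \frac{721984}{25} = - \frac{636759}{25}$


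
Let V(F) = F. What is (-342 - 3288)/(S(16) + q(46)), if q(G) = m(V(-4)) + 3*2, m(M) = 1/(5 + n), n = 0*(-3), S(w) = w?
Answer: -6050/37 ≈ -163.51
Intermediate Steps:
n = 0
m(M) = ⅕ (m(M) = 1/(5 + 0) = 1/5 = ⅕)
q(G) = 31/5 (q(G) = ⅕ + 3*2 = ⅕ + 6 = 31/5)
(-342 - 3288)/(S(16) + q(46)) = (-342 - 3288)/(16 + 31/5) = -3630/111/5 = -3630*5/111 = -6050/37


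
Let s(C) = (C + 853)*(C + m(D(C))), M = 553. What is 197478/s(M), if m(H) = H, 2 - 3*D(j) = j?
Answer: 296217/778924 ≈ 0.38029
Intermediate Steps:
D(j) = ⅔ - j/3
s(C) = (853 + C)*(⅔ + 2*C/3) (s(C) = (C + 853)*(C + (⅔ - C/3)) = (853 + C)*(⅔ + 2*C/3))
197478/s(M) = 197478/(1706/3 + (⅔)*553² + (1708/3)*553) = 197478/(1706/3 + (⅔)*305809 + 944524/3) = 197478/(1706/3 + 611618/3 + 944524/3) = 197478/(1557848/3) = 197478*(3/1557848) = 296217/778924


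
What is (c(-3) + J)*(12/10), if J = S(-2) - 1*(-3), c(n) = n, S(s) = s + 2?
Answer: 0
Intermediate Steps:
S(s) = 2 + s
J = 3 (J = (2 - 2) - 1*(-3) = 0 + 3 = 3)
(c(-3) + J)*(12/10) = (-3 + 3)*(12/10) = 0*(12*(1/10)) = 0*(6/5) = 0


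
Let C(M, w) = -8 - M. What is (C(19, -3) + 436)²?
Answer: 167281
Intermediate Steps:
(C(19, -3) + 436)² = ((-8 - 1*19) + 436)² = ((-8 - 19) + 436)² = (-27 + 436)² = 409² = 167281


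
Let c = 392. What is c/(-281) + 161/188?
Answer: -28455/52828 ≈ -0.53864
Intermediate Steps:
c/(-281) + 161/188 = 392/(-281) + 161/188 = 392*(-1/281) + 161*(1/188) = -392/281 + 161/188 = -28455/52828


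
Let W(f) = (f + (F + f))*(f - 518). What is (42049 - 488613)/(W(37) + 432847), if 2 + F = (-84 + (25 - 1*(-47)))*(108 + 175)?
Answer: -446564/2031691 ≈ -0.21980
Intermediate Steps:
F = -3398 (F = -2 + (-84 + (25 - 1*(-47)))*(108 + 175) = -2 + (-84 + (25 + 47))*283 = -2 + (-84 + 72)*283 = -2 - 12*283 = -2 - 3396 = -3398)
W(f) = (-3398 + 2*f)*(-518 + f) (W(f) = (f + (-3398 + f))*(f - 518) = (-3398 + 2*f)*(-518 + f))
(42049 - 488613)/(W(37) + 432847) = (42049 - 488613)/((1760164 - 4434*37 + 2*37²) + 432847) = -446564/((1760164 - 164058 + 2*1369) + 432847) = -446564/((1760164 - 164058 + 2738) + 432847) = -446564/(1598844 + 432847) = -446564/2031691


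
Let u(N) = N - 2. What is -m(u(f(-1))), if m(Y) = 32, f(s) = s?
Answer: -32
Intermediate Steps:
u(N) = -2 + N
-m(u(f(-1))) = -1*32 = -32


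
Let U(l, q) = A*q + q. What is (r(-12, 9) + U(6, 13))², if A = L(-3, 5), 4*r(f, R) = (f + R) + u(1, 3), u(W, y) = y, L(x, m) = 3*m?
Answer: 43264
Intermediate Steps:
r(f, R) = ¾ + R/4 + f/4 (r(f, R) = ((f + R) + 3)/4 = ((R + f) + 3)/4 = (3 + R + f)/4 = ¾ + R/4 + f/4)
A = 15 (A = 3*5 = 15)
U(l, q) = 16*q (U(l, q) = 15*q + q = 16*q)
(r(-12, 9) + U(6, 13))² = ((¾ + (¼)*9 + (¼)*(-12)) + 16*13)² = ((¾ + 9/4 - 3) + 208)² = (0 + 208)² = 208² = 43264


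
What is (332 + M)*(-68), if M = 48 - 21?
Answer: -24412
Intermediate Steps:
M = 27
(332 + M)*(-68) = (332 + 27)*(-68) = 359*(-68) = -24412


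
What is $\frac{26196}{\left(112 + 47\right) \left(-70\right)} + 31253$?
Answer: $\frac{57969949}{1855} \approx 31251.0$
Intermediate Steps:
$\frac{26196}{\left(112 + 47\right) \left(-70\right)} + 31253 = \frac{26196}{159 \left(-70\right)} + 31253 = \frac{26196}{-11130} + 31253 = 26196 \left(- \frac{1}{11130}\right) + 31253 = - \frac{4366}{1855} + 31253 = \frac{57969949}{1855}$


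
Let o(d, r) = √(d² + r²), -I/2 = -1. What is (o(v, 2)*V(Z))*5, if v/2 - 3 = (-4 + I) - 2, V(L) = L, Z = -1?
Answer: -10*√2 ≈ -14.142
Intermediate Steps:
I = 2 (I = -2*(-1) = 2)
v = -2 (v = 6 + 2*((-4 + 2) - 2) = 6 + 2*(-2 - 2) = 6 + 2*(-4) = 6 - 8 = -2)
(o(v, 2)*V(Z))*5 = (√((-2)² + 2²)*(-1))*5 = (√(4 + 4)*(-1))*5 = (√8*(-1))*5 = ((2*√2)*(-1))*5 = -2*√2*5 = -10*√2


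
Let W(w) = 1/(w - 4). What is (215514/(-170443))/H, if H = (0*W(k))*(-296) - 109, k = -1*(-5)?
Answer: 16578/1429099 ≈ 0.011600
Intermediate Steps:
k = 5
W(w) = 1/(-4 + w)
H = -109 (H = (0/(-4 + 5))*(-296) - 109 = (0/1)*(-296) - 109 = (0*1)*(-296) - 109 = 0*(-296) - 109 = 0 - 109 = -109)
(215514/(-170443))/H = (215514/(-170443))/(-109) = (215514*(-1/170443))*(-1/109) = -16578/13111*(-1/109) = 16578/1429099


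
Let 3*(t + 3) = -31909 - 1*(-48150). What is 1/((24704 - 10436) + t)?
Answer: 3/59036 ≈ 5.0816e-5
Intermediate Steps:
t = 16232/3 (t = -3 + (-31909 - 1*(-48150))/3 = -3 + (-31909 + 48150)/3 = -3 + (⅓)*16241 = -3 + 16241/3 = 16232/3 ≈ 5410.7)
1/((24704 - 10436) + t) = 1/((24704 - 10436) + 16232/3) = 1/(14268 + 16232/3) = 1/(59036/3) = 3/59036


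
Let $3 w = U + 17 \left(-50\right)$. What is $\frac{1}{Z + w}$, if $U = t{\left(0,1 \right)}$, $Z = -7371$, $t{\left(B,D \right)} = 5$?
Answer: $- \frac{3}{22958} \approx -0.00013067$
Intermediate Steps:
$U = 5$
$w = - \frac{845}{3}$ ($w = \frac{5 + 17 \left(-50\right)}{3} = \frac{5 - 850}{3} = \frac{1}{3} \left(-845\right) = - \frac{845}{3} \approx -281.67$)
$\frac{1}{Z + w} = \frac{1}{-7371 - \frac{845}{3}} = \frac{1}{- \frac{22958}{3}} = - \frac{3}{22958}$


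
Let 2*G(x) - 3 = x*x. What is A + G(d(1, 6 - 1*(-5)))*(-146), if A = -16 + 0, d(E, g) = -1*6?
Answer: -2863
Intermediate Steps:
d(E, g) = -6
A = -16
G(x) = 3/2 + x²/2 (G(x) = 3/2 + (x*x)/2 = 3/2 + x²/2)
A + G(d(1, 6 - 1*(-5)))*(-146) = -16 + (3/2 + (½)*(-6)²)*(-146) = -16 + (3/2 + (½)*36)*(-146) = -16 + (3/2 + 18)*(-146) = -16 + (39/2)*(-146) = -16 - 2847 = -2863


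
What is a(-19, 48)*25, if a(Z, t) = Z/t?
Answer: -475/48 ≈ -9.8958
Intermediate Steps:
a(-19, 48)*25 = -19/48*25 = -475/48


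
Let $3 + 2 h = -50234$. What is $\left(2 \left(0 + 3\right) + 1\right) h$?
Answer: $- \frac{351659}{2} \approx -1.7583 \cdot 10^{5}$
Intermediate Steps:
$h = - \frac{50237}{2}$ ($h = - \frac{3}{2} + \frac{1}{2} \left(-50234\right) = - \frac{3}{2} - 25117 = - \frac{50237}{2} \approx -25119.0$)
$\left(2 \left(0 + 3\right) + 1\right) h = \left(2 \left(0 + 3\right) + 1\right) \left(- \frac{50237}{2}\right) = \left(2 \cdot 3 + 1\right) \left(- \frac{50237}{2}\right) = \left(6 + 1\right) \left(- \frac{50237}{2}\right) = 7 \left(- \frac{50237}{2}\right) = - \frac{351659}{2}$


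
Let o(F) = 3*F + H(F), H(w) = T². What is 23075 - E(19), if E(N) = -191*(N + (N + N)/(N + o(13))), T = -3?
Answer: 1796426/67 ≈ 26812.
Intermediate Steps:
H(w) = 9 (H(w) = (-3)² = 9)
o(F) = 9 + 3*F (o(F) = 3*F + 9 = 9 + 3*F)
E(N) = -191*N - 382*N/(48 + N) (E(N) = -191*(N + (N + N)/(N + (9 + 3*13))) = -191*(N + (2*N)/(N + (9 + 39))) = -191*(N + (2*N)/(N + 48)) = -191*(N + (2*N)/(48 + N)) = -191*(N + 2*N/(48 + N)) = -191*N - 382*N/(48 + N))
23075 - E(19) = 23075 - (-191)*19*(50 + 19)/(48 + 19) = 23075 - (-191)*19*69/67 = 23075 - 1*(-250401/67) = 23075 + 250401/67 = 1796426/67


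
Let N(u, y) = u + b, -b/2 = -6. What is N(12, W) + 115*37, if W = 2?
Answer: 4279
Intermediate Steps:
b = 12 (b = -2*(-6) = 12)
N(u, y) = 12 + u (N(u, y) = u + 12 = 12 + u)
N(12, W) + 115*37 = (12 + 12) + 115*37 = 24 + 4255 = 4279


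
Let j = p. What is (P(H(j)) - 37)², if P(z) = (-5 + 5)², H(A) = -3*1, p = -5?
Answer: 1369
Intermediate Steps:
j = -5
H(A) = -3
P(z) = 0 (P(z) = 0² = 0)
(P(H(j)) - 37)² = (0 - 37)² = (-37)² = 1369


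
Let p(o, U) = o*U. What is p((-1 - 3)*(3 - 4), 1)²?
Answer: 16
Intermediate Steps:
p(o, U) = U*o
p((-1 - 3)*(3 - 4), 1)² = (1*((-1 - 3)*(3 - 4)))² = (1*(-4*(-1)))² = (1*4)² = 4² = 16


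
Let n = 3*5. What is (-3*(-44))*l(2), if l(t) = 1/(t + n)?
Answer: 132/17 ≈ 7.7647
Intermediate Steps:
n = 15
l(t) = 1/(15 + t) (l(t) = 1/(t + 15) = 1/(15 + t))
(-3*(-44))*l(2) = (-3*(-44))/(15 + 2) = 132/17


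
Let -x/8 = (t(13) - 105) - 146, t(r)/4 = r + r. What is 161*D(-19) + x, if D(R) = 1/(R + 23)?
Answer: 4865/4 ≈ 1216.3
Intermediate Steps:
t(r) = 8*r (t(r) = 4*(r + r) = 4*(2*r) = 8*r)
D(R) = 1/(23 + R)
x = 1176 (x = -8*((8*13 - 105) - 146) = -8*((104 - 105) - 146) = -8*(-1 - 146) = -8*(-147) = 1176)
161*D(-19) + x = 161/(23 - 19) + 1176 = 161/4 + 1176 = 4865/4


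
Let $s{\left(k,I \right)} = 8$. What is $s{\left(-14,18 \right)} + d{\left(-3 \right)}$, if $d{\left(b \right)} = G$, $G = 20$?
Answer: $28$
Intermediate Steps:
$d{\left(b \right)} = 20$
$s{\left(-14,18 \right)} + d{\left(-3 \right)} = 8 + 20 = 28$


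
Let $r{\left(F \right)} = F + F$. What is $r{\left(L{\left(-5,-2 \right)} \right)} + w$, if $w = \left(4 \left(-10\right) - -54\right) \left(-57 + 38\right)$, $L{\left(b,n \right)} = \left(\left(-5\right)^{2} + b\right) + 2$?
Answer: $-222$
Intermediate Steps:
$L{\left(b,n \right)} = 27 + b$ ($L{\left(b,n \right)} = \left(25 + b\right) + 2 = 27 + b$)
$r{\left(F \right)} = 2 F$
$w = -266$ ($w = \left(-40 + 54\right) \left(-19\right) = 14 \left(-19\right) = -266$)
$r{\left(L{\left(-5,-2 \right)} \right)} + w = 2 \left(27 - 5\right) - 266 = 2 \cdot 22 - 266 = 44 - 266 = -222$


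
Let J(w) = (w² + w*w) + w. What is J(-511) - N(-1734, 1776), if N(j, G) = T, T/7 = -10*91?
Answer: 528101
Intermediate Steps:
T = -6370 (T = 7*(-10*91) = 7*(-910) = -6370)
N(j, G) = -6370
J(w) = w + 2*w² (J(w) = (w² + w²) + w = 2*w² + w = w + 2*w²)
J(-511) - N(-1734, 1776) = -511*(1 + 2*(-511)) - 1*(-6370) = -511*(1 - 1022) + 6370 = -511*(-1021) + 6370 = 521731 + 6370 = 528101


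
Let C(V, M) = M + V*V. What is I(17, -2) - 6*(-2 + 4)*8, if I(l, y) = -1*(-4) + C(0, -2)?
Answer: -94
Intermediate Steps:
C(V, M) = M + V²
I(l, y) = 2 (I(l, y) = -1*(-4) + (-2 + 0²) = 4 + (-2 + 0) = 4 - 2 = 2)
I(17, -2) - 6*(-2 + 4)*8 = 2 - 6*(-2 + 4)*8 = 2 - 6*2*8 = 2 - 12*8 = 2 - 1*96 = 2 - 96 = -94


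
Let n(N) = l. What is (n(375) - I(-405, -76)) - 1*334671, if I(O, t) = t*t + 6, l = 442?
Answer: -340011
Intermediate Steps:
n(N) = 442
I(O, t) = 6 + t² (I(O, t) = t² + 6 = 6 + t²)
(n(375) - I(-405, -76)) - 1*334671 = (442 - (6 + (-76)²)) - 1*334671 = (442 - (6 + 5776)) - 334671 = (442 - 1*5782) - 334671 = (442 - 5782) - 334671 = -5340 - 334671 = -340011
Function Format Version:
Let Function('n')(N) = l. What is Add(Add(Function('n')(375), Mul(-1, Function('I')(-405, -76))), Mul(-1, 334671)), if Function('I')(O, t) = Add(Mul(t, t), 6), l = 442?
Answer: -340011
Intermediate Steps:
Function('n')(N) = 442
Function('I')(O, t) = Add(6, Pow(t, 2)) (Function('I')(O, t) = Add(Pow(t, 2), 6) = Add(6, Pow(t, 2)))
Add(Add(Function('n')(375), Mul(-1, Function('I')(-405, -76))), Mul(-1, 334671)) = Add(Add(442, Mul(-1, Add(6, Pow(-76, 2)))), Mul(-1, 334671)) = Add(Add(442, Mul(-1, Add(6, 5776))), -334671) = Add(Add(442, Mul(-1, 5782)), -334671) = Add(Add(442, -5782), -334671) = Add(-5340, -334671) = -340011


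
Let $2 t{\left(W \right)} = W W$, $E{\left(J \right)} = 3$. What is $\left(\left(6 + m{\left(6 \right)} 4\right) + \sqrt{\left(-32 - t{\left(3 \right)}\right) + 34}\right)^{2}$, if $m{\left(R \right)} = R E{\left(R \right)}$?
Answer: $\frac{\left(156 + i \sqrt{10}\right)^{2}}{4} \approx 6081.5 + 246.66 i$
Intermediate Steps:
$t{\left(W \right)} = \frac{W^{2}}{2}$ ($t{\left(W \right)} = \frac{W W}{2} = \frac{W^{2}}{2}$)
$m{\left(R \right)} = 3 R$ ($m{\left(R \right)} = R 3 = 3 R$)
$\left(\left(6 + m{\left(6 \right)} 4\right) + \sqrt{\left(-32 - t{\left(3 \right)}\right) + 34}\right)^{2} = \left(\left(6 + 3 \cdot 6 \cdot 4\right) + \sqrt{\left(-32 - \frac{3^{2}}{2}\right) + 34}\right)^{2} = \left(\left(6 + 18 \cdot 4\right) + \sqrt{\left(-32 - \frac{1}{2} \cdot 9\right) + 34}\right)^{2} = \left(\left(6 + 72\right) + \sqrt{\left(-32 - \frac{9}{2}\right) + 34}\right)^{2} = \left(78 + \sqrt{\left(-32 - \frac{9}{2}\right) + 34}\right)^{2} = \left(78 + \sqrt{- \frac{73}{2} + 34}\right)^{2} = \left(78 + \sqrt{- \frac{5}{2}}\right)^{2} = \left(78 + \frac{i \sqrt{10}}{2}\right)^{2}$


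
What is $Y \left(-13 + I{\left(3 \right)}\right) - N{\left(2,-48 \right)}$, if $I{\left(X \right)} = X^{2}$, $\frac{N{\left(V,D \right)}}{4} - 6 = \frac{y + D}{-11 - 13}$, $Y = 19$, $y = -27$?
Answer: $- \frac{225}{2} \approx -112.5$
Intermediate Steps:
$N{\left(V,D \right)} = \frac{57}{2} - \frac{D}{6}$ ($N{\left(V,D \right)} = 24 + 4 \frac{-27 + D}{-11 - 13} = 24 + 4 \frac{-27 + D}{-24} = 24 + 4 \left(-27 + D\right) \left(- \frac{1}{24}\right) = 24 + 4 \left(\frac{9}{8} - \frac{D}{24}\right) = 24 - \left(- \frac{9}{2} + \frac{D}{6}\right) = \frac{57}{2} - \frac{D}{6}$)
$Y \left(-13 + I{\left(3 \right)}\right) - N{\left(2,-48 \right)} = 19 \left(-13 + 3^{2}\right) - \left(\frac{57}{2} - -8\right) = 19 \left(-13 + 9\right) - \left(\frac{57}{2} + 8\right) = 19 \left(-4\right) - \frac{73}{2} = -76 - \frac{73}{2} = - \frac{225}{2}$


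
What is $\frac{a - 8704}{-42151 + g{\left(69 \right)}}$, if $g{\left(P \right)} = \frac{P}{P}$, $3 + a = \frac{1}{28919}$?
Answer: $\frac{125898866}{609467925} \approx 0.20657$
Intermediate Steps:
$a = - \frac{86756}{28919}$ ($a = -3 + \frac{1}{28919} = - \frac{86756}{28919} \approx -3.0$)
$g{\left(P \right)} = 1$
$\frac{a - 8704}{-42151 + g{\left(69 \right)}} = \frac{- \frac{86756}{28919} - 8704}{-42151 + 1} = - \frac{251797732}{28919 \left(-42150\right)} = \left(- \frac{251797732}{28919}\right) \left(- \frac{1}{42150}\right) = \frac{125898866}{609467925}$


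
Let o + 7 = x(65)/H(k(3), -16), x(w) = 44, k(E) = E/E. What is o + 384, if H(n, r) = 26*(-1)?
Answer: 4879/13 ≈ 375.31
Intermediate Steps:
k(E) = 1
H(n, r) = -26
o = -113/13 (o = -7 + 44/(-26) = -7 + 44*(-1/26) = -7 - 22/13 = -113/13 ≈ -8.6923)
o + 384 = -113/13 + 384 = 4879/13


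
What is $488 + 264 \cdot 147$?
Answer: $39296$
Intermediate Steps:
$488 + 264 \cdot 147 = 488 + 38808 = 39296$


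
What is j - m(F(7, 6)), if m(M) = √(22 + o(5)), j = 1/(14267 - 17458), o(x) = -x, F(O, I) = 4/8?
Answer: -1/3191 - √17 ≈ -4.1234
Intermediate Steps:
F(O, I) = ½ (F(O, I) = 4*(⅛) = ½)
j = -1/3191 (j = 1/(-3191) = -1/3191 ≈ -0.00031338)
m(M) = √17 (m(M) = √(22 - 1*5) = √(22 - 5) = √17)
j - m(F(7, 6)) = -1/3191 - √17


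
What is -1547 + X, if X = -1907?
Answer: -3454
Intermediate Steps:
-1547 + X = -1547 - 1907 = -3454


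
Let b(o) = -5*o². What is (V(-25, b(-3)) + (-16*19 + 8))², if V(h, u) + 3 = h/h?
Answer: 88804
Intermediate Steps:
V(h, u) = -2 (V(h, u) = -3 + h/h = -3 + 1 = -2)
(V(-25, b(-3)) + (-16*19 + 8))² = (-2 + (-16*19 + 8))² = (-2 + (-304 + 8))² = (-2 - 296)² = (-298)² = 88804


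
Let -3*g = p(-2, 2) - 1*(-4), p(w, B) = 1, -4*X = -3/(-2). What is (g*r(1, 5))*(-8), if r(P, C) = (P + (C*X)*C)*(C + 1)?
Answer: -670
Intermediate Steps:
X = -3/8 (X = -(-3)/(4*(-2)) = -(-3)*(-1)/(4*2) = -1/4*3/2 = -3/8 ≈ -0.37500)
g = -5/3 (g = -(1 - 1*(-4))/3 = -(1 + 4)/3 = -1/3*5 = -5/3 ≈ -1.6667)
r(P, C) = (1 + C)*(P - 3*C**2/8) (r(P, C) = (P + (C*(-3/8))*C)*(C + 1) = (P + (-3*C/8)*C)*(1 + C) = (P - 3*C**2/8)*(1 + C) = (1 + C)*(P - 3*C**2/8))
(g*r(1, 5))*(-8) = -5*(1 - 3/8*5**2 - 3/8*5**3 + 5*1)/3*(-8) = -5*(1 - 3/8*25 - 3/8*125 + 5)/3*(-8) = -5*(1 - 75/8 - 375/8 + 5)/3*(-8) = -5/3*(-201/4)*(-8) = (335/4)*(-8) = -670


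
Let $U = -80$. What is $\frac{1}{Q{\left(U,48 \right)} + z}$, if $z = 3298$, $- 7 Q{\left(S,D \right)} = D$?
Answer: $\frac{7}{23038} \approx 0.00030385$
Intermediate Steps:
$Q{\left(S,D \right)} = - \frac{D}{7}$
$\frac{1}{Q{\left(U,48 \right)} + z} = \frac{1}{\left(- \frac{1}{7}\right) 48 + 3298} = \frac{1}{- \frac{48}{7} + 3298} = \frac{1}{\frac{23038}{7}} = \frac{7}{23038}$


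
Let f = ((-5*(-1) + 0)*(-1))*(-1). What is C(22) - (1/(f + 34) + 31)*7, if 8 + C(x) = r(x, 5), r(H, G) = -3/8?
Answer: -70373/312 ≈ -225.55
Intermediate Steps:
f = 5 (f = ((5 + 0)*(-1))*(-1) = (5*(-1))*(-1) = -5*(-1) = 5)
r(H, G) = -3/8 (r(H, G) = -3*⅛ = -3/8)
C(x) = -67/8 (C(x) = -8 - 3/8 = -67/8)
C(22) - (1/(f + 34) + 31)*7 = -67/8 - (1/(5 + 34) + 31)*7 = -67/8 - (1/39 + 31)*7 = -67/8 - 1210*7/39 = -67/8 - 1*8470/39 = -67/8 - 8470/39 = -70373/312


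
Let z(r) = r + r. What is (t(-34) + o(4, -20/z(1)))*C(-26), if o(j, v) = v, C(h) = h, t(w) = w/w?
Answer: 234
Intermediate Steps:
z(r) = 2*r
t(w) = 1
(t(-34) + o(4, -20/z(1)))*C(-26) = (1 - 20/(2*1))*(-26) = (1 - 20/2)*(-26) = (1 - 20*1/2)*(-26) = (1 - 10)*(-26) = -9*(-26) = 234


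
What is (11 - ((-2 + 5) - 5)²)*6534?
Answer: 45738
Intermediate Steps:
(11 - ((-2 + 5) - 5)²)*6534 = (11 - (3 - 5)²)*6534 = (11 - 1*(-2)²)*6534 = (11 - 1*4)*6534 = (11 - 4)*6534 = 7*6534 = 45738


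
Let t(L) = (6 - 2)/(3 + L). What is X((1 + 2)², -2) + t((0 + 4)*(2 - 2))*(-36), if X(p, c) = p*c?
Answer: -66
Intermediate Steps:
t(L) = 4/(3 + L)
X(p, c) = c*p
X((1 + 2)², -2) + t((0 + 4)*(2 - 2))*(-36) = -2*(1 + 2)² + (4/(3 + (0 + 4)*(2 - 2)))*(-36) = -2*3² + (4/(3 + 4*0))*(-36) = -2*9 + (4/(3 + 0))*(-36) = -18 + (4/3)*(-36) = -18 - 48 = -66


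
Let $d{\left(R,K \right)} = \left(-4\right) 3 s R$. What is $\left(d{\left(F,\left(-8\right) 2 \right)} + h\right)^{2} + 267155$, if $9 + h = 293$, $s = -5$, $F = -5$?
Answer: $267411$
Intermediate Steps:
$h = 284$ ($h = -9 + 293 = 284$)
$d{\left(R,K \right)} = 60 R$ ($d{\left(R,K \right)} = \left(-4\right) 3 \left(-5\right) R = \left(-12\right) \left(-5\right) R = 60 R$)
$\left(d{\left(F,\left(-8\right) 2 \right)} + h\right)^{2} + 267155 = \left(60 \left(-5\right) + 284\right)^{2} + 267155 = \left(-300 + 284\right)^{2} + 267155 = \left(-16\right)^{2} + 267155 = 256 + 267155 = 267411$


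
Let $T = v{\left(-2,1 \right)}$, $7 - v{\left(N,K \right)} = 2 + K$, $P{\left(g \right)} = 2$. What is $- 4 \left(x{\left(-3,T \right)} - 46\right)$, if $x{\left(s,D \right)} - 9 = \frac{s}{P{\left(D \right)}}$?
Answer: $154$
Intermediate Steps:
$v{\left(N,K \right)} = 5 - K$ ($v{\left(N,K \right)} = 7 - \left(2 + K\right) = 5 - K$)
$T = 4$ ($T = 5 - 1 = 4$)
$x{\left(s,D \right)} = 9 + \frac{s}{2}$
$- 4 \left(x{\left(-3,T \right)} - 46\right) = - 4 \left(\left(9 + \frac{1}{2} \left(-3\right)\right) - 46\right) = - 4 \left(\left(9 - \frac{3}{2}\right) - 46\right) = - 4 \left(\frac{15}{2} - 46\right) = \left(-4\right) \left(- \frac{77}{2}\right) = 154$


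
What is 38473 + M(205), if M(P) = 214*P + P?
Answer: 82548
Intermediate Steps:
M(P) = 215*P
38473 + M(205) = 38473 + 215*205 = 38473 + 44075 = 82548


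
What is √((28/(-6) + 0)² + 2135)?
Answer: √19411/3 ≈ 46.441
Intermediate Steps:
√((28/(-6) + 0)² + 2135) = √((28*(-⅙) + 0)² + 2135) = √((-14/3 + 0)² + 2135) = √((-14/3)² + 2135) = √(196/9 + 2135) = √(19411/9) = √19411/3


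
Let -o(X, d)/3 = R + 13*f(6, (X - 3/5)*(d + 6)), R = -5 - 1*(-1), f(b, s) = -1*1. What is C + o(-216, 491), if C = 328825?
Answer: 328876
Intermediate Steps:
f(b, s) = -1
R = -4 (R = -5 + 1 = -4)
o(X, d) = 51 (o(X, d) = -3*(-4 + 13*(-1)) = -3*(-4 - 13) = -3*(-17) = 51)
C + o(-216, 491) = 328825 + 51 = 328876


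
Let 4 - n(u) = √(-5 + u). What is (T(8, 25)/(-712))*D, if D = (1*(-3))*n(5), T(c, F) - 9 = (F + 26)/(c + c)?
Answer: 585/2848 ≈ 0.20541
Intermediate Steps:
T(c, F) = 9 + (26 + F)/(2*c) (T(c, F) = 9 + (F + 26)/(c + c) = 9 + (26 + F)/((2*c)) = 9 + (26 + F)*(1/(2*c)) = 9 + (26 + F)/(2*c))
n(u) = 4 - √(-5 + u)
D = -12 (D = (1*(-3))*(4 - √(-5 + 5)) = -3*(4 - √0) = -3*(4 - 1*0) = -3*(4 + 0) = -3*4 = -12)
(T(8, 25)/(-712))*D = (((½)*(26 + 25 + 18*8)/8)/(-712))*(-12) = (((½)*(⅛)*(26 + 25 + 144))*(-1/712))*(-12) = (((½)*(⅛)*195)*(-1/712))*(-12) = ((195/16)*(-1/712))*(-12) = -195/11392*(-12) = 585/2848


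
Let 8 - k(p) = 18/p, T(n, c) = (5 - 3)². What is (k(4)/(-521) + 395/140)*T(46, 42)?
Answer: 41061/3647 ≈ 11.259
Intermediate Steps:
T(n, c) = 4 (T(n, c) = 2² = 4)
k(p) = 8 - 18/p
(k(4)/(-521) + 395/140)*T(46, 42) = ((8 - 18/4)/(-521) + 395/140)*4 = ((8 - 18*¼)*(-1/521) + 395*(1/140))*4 = ((8 - 9/2)*(-1/521) + 79/28)*4 = ((7/2)*(-1/521) + 79/28)*4 = (-7/1042 + 79/28)*4 = (41061/14588)*4 = 41061/3647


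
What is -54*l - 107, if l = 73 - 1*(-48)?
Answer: -6641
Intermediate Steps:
l = 121 (l = 73 + 48 = 121)
-54*l - 107 = -54*121 - 107 = -6534 - 107 = -6641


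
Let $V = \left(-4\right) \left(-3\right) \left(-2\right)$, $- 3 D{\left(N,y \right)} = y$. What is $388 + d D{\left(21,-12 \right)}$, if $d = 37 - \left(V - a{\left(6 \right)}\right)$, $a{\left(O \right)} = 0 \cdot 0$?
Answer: $632$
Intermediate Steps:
$D{\left(N,y \right)} = - \frac{y}{3}$
$a{\left(O \right)} = 0$
$V = -24$ ($V = 12 \left(-2\right) = -24$)
$d = 61$ ($d = 37 - \left(-24 - 0\right) = 37 - \left(-24 + 0\right) = 37 - -24 = 37 + 24 = 61$)
$388 + d D{\left(21,-12 \right)} = 388 + 61 \left(\left(- \frac{1}{3}\right) \left(-12\right)\right) = 388 + 61 \cdot 4 = 388 + 244 = 632$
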